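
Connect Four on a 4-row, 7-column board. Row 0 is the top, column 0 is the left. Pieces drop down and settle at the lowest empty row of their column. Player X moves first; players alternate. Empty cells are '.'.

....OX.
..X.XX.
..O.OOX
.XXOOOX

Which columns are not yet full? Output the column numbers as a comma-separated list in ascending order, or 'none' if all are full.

Answer: 0,1,2,3,6

Derivation:
col 0: top cell = '.' → open
col 1: top cell = '.' → open
col 2: top cell = '.' → open
col 3: top cell = '.' → open
col 4: top cell = 'O' → FULL
col 5: top cell = 'X' → FULL
col 6: top cell = '.' → open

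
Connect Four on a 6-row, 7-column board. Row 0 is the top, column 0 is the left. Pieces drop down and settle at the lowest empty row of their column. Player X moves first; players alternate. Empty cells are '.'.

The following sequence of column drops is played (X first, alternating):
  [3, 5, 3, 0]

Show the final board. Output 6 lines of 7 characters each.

Answer: .......
.......
.......
.......
...X...
O..X.O.

Derivation:
Move 1: X drops in col 3, lands at row 5
Move 2: O drops in col 5, lands at row 5
Move 3: X drops in col 3, lands at row 4
Move 4: O drops in col 0, lands at row 5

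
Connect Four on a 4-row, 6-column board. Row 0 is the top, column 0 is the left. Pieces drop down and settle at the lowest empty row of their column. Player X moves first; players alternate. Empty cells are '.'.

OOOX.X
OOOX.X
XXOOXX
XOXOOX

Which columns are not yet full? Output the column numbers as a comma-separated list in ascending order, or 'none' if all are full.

col 0: top cell = 'O' → FULL
col 1: top cell = 'O' → FULL
col 2: top cell = 'O' → FULL
col 3: top cell = 'X' → FULL
col 4: top cell = '.' → open
col 5: top cell = 'X' → FULL

Answer: 4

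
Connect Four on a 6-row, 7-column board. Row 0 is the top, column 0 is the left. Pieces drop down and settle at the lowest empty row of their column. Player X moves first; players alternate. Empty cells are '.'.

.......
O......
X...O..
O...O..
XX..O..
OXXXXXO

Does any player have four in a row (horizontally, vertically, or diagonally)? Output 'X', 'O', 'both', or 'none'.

X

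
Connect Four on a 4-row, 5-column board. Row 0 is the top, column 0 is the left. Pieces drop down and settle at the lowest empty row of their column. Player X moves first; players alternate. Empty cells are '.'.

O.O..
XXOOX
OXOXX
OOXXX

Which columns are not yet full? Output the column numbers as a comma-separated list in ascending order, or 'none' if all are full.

col 0: top cell = 'O' → FULL
col 1: top cell = '.' → open
col 2: top cell = 'O' → FULL
col 3: top cell = '.' → open
col 4: top cell = '.' → open

Answer: 1,3,4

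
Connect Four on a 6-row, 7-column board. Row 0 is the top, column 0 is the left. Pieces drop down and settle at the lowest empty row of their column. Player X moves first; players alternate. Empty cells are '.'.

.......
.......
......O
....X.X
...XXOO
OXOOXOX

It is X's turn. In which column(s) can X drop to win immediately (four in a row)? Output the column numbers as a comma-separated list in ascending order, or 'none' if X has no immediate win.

Answer: 4

Derivation:
col 0: drop X → no win
col 1: drop X → no win
col 2: drop X → no win
col 3: drop X → no win
col 4: drop X → WIN!
col 5: drop X → no win
col 6: drop X → no win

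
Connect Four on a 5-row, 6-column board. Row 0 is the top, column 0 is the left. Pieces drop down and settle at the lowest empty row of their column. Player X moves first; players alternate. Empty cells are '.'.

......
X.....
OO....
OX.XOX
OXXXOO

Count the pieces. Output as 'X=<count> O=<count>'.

X=7 O=7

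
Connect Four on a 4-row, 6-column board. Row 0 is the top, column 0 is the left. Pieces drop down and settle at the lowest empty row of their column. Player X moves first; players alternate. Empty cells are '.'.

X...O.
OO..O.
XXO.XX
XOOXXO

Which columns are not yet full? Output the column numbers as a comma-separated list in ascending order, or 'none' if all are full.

Answer: 1,2,3,5

Derivation:
col 0: top cell = 'X' → FULL
col 1: top cell = '.' → open
col 2: top cell = '.' → open
col 3: top cell = '.' → open
col 4: top cell = 'O' → FULL
col 5: top cell = '.' → open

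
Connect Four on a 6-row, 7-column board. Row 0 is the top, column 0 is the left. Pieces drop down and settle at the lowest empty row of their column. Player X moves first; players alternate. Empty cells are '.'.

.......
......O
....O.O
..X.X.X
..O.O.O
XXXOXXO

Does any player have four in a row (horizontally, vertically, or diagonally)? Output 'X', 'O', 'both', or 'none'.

none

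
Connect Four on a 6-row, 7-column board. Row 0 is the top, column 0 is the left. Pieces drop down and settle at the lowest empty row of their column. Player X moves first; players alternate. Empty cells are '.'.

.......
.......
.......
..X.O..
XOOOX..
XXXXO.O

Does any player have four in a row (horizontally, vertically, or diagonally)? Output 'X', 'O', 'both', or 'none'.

X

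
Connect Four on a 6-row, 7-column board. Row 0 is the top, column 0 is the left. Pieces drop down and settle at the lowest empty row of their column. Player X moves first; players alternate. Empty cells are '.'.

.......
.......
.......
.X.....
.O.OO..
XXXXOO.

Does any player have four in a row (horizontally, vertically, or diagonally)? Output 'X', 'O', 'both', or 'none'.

X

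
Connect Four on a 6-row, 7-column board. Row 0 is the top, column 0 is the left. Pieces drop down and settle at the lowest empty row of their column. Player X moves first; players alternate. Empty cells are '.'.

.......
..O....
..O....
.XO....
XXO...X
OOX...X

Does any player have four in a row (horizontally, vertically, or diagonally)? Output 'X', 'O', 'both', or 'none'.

O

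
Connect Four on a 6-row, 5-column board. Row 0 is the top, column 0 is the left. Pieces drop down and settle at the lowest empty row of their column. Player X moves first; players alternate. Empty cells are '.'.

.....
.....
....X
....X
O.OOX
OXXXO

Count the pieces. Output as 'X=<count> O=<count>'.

X=6 O=5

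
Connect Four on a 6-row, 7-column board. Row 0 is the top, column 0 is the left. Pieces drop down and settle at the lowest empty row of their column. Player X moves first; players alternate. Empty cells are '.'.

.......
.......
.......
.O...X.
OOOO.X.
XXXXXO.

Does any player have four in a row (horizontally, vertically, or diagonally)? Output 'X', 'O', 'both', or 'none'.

both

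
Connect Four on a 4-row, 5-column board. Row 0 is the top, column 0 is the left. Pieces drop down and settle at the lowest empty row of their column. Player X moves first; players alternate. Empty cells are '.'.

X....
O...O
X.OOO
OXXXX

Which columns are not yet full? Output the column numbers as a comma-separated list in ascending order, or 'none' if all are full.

Answer: 1,2,3,4

Derivation:
col 0: top cell = 'X' → FULL
col 1: top cell = '.' → open
col 2: top cell = '.' → open
col 3: top cell = '.' → open
col 4: top cell = '.' → open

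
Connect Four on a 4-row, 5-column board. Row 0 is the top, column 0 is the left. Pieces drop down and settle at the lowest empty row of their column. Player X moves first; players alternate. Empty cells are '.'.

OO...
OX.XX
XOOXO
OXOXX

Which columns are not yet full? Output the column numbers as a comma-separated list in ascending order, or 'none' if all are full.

Answer: 2,3,4

Derivation:
col 0: top cell = 'O' → FULL
col 1: top cell = 'O' → FULL
col 2: top cell = '.' → open
col 3: top cell = '.' → open
col 4: top cell = '.' → open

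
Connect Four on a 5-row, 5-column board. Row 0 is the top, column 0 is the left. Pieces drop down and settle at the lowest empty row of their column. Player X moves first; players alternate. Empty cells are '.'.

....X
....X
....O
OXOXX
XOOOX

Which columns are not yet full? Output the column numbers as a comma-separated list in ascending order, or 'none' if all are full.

Answer: 0,1,2,3

Derivation:
col 0: top cell = '.' → open
col 1: top cell = '.' → open
col 2: top cell = '.' → open
col 3: top cell = '.' → open
col 4: top cell = 'X' → FULL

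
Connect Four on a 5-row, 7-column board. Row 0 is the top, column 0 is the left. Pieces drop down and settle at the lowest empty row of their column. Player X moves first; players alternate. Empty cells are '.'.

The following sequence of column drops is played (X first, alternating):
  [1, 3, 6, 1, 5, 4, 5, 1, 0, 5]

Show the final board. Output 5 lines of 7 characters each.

Move 1: X drops in col 1, lands at row 4
Move 2: O drops in col 3, lands at row 4
Move 3: X drops in col 6, lands at row 4
Move 4: O drops in col 1, lands at row 3
Move 5: X drops in col 5, lands at row 4
Move 6: O drops in col 4, lands at row 4
Move 7: X drops in col 5, lands at row 3
Move 8: O drops in col 1, lands at row 2
Move 9: X drops in col 0, lands at row 4
Move 10: O drops in col 5, lands at row 2

Answer: .......
.......
.O...O.
.O...X.
XX.OOXX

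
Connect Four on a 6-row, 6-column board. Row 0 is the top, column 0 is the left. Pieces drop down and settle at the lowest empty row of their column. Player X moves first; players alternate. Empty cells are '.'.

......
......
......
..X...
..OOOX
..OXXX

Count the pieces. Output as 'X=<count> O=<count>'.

X=5 O=4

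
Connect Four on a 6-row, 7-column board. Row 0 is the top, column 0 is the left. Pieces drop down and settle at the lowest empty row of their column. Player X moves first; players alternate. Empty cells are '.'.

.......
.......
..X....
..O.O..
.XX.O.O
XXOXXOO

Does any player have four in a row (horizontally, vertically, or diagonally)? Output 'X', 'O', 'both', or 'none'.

none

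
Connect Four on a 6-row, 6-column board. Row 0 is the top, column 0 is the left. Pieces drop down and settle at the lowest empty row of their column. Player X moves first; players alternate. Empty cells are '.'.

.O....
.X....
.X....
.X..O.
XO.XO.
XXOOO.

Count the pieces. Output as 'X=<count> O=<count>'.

X=7 O=7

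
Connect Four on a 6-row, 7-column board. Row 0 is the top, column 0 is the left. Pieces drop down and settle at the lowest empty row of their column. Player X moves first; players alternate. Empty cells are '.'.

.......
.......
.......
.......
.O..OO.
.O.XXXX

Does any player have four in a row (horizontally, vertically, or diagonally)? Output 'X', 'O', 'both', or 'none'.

X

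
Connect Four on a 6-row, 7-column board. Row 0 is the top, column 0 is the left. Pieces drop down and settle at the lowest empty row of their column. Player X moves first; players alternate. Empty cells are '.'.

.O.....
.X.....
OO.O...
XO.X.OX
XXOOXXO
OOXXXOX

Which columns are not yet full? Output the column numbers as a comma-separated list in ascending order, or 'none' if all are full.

Answer: 0,2,3,4,5,6

Derivation:
col 0: top cell = '.' → open
col 1: top cell = 'O' → FULL
col 2: top cell = '.' → open
col 3: top cell = '.' → open
col 4: top cell = '.' → open
col 5: top cell = '.' → open
col 6: top cell = '.' → open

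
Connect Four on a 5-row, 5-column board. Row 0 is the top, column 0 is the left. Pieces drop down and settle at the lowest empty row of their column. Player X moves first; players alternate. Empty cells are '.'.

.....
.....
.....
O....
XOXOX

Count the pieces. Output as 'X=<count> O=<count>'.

X=3 O=3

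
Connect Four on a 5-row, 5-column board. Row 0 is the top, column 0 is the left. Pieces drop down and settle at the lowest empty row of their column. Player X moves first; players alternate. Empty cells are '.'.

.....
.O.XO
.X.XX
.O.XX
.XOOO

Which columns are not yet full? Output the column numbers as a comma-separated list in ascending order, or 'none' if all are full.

Answer: 0,1,2,3,4

Derivation:
col 0: top cell = '.' → open
col 1: top cell = '.' → open
col 2: top cell = '.' → open
col 3: top cell = '.' → open
col 4: top cell = '.' → open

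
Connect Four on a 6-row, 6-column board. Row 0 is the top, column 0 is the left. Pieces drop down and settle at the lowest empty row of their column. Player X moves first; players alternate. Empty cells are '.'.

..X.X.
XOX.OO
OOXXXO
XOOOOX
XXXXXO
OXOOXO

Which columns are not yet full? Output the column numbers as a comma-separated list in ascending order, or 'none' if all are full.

Answer: 0,1,3,5

Derivation:
col 0: top cell = '.' → open
col 1: top cell = '.' → open
col 2: top cell = 'X' → FULL
col 3: top cell = '.' → open
col 4: top cell = 'X' → FULL
col 5: top cell = '.' → open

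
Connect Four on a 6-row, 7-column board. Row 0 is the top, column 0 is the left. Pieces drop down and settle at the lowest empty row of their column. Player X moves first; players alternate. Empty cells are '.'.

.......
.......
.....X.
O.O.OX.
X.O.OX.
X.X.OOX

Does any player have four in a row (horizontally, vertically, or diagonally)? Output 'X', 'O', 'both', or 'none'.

none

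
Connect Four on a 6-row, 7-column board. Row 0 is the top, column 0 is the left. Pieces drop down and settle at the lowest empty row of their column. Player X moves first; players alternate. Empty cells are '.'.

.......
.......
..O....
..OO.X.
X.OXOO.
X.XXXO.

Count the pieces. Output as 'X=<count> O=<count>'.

X=7 O=7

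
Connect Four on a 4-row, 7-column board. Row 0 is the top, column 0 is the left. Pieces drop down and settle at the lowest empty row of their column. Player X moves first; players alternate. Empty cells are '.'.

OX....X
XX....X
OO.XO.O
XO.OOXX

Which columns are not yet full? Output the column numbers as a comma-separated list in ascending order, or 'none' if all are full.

col 0: top cell = 'O' → FULL
col 1: top cell = 'X' → FULL
col 2: top cell = '.' → open
col 3: top cell = '.' → open
col 4: top cell = '.' → open
col 5: top cell = '.' → open
col 6: top cell = 'X' → FULL

Answer: 2,3,4,5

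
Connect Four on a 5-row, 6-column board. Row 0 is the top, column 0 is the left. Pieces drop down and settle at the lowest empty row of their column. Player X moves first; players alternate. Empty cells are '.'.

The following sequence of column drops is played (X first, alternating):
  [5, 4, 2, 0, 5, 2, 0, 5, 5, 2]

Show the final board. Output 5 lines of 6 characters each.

Move 1: X drops in col 5, lands at row 4
Move 2: O drops in col 4, lands at row 4
Move 3: X drops in col 2, lands at row 4
Move 4: O drops in col 0, lands at row 4
Move 5: X drops in col 5, lands at row 3
Move 6: O drops in col 2, lands at row 3
Move 7: X drops in col 0, lands at row 3
Move 8: O drops in col 5, lands at row 2
Move 9: X drops in col 5, lands at row 1
Move 10: O drops in col 2, lands at row 2

Answer: ......
.....X
..O..O
X.O..X
O.X.OX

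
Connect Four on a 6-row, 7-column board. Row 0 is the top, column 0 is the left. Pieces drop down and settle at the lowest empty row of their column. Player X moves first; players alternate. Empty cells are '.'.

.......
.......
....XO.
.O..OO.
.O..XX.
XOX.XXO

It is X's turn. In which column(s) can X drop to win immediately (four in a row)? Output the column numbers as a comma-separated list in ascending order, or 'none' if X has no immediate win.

col 0: drop X → no win
col 1: drop X → no win
col 2: drop X → no win
col 3: drop X → WIN!
col 4: drop X → no win
col 5: drop X → no win
col 6: drop X → no win

Answer: 3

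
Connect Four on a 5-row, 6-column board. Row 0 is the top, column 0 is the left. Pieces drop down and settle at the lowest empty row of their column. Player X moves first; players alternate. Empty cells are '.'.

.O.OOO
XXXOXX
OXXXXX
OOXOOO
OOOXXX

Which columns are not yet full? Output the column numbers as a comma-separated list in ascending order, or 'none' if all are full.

Answer: 0,2

Derivation:
col 0: top cell = '.' → open
col 1: top cell = 'O' → FULL
col 2: top cell = '.' → open
col 3: top cell = 'O' → FULL
col 4: top cell = 'O' → FULL
col 5: top cell = 'O' → FULL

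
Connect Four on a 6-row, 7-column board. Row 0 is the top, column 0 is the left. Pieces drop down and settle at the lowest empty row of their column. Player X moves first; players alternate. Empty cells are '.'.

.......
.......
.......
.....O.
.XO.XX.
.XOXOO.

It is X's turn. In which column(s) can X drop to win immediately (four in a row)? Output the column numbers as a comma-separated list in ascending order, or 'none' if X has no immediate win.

col 0: drop X → no win
col 1: drop X → no win
col 2: drop X → no win
col 3: drop X → no win
col 4: drop X → no win
col 5: drop X → no win
col 6: drop X → no win

Answer: none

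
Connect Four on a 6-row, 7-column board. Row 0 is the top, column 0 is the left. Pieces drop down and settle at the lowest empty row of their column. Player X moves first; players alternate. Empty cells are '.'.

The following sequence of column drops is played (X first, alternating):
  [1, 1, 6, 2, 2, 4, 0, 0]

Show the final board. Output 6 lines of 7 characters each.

Move 1: X drops in col 1, lands at row 5
Move 2: O drops in col 1, lands at row 4
Move 3: X drops in col 6, lands at row 5
Move 4: O drops in col 2, lands at row 5
Move 5: X drops in col 2, lands at row 4
Move 6: O drops in col 4, lands at row 5
Move 7: X drops in col 0, lands at row 5
Move 8: O drops in col 0, lands at row 4

Answer: .......
.......
.......
.......
OOX....
XXO.O.X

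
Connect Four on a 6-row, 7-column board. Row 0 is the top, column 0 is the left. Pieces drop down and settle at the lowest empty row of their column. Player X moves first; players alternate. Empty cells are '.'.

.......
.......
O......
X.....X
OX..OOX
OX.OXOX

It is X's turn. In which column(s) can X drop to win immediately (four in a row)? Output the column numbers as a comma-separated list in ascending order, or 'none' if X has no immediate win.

col 0: drop X → no win
col 1: drop X → no win
col 2: drop X → no win
col 3: drop X → no win
col 4: drop X → no win
col 5: drop X → no win
col 6: drop X → WIN!

Answer: 6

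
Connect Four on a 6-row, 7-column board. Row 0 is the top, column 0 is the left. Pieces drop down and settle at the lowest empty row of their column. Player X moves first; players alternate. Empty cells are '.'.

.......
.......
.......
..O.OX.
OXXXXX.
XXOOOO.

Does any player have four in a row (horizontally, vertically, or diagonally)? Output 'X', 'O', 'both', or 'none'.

both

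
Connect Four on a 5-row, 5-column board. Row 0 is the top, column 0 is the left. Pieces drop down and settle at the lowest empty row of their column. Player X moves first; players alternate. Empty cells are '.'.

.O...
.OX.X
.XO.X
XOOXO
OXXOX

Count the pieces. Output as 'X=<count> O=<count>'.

X=9 O=8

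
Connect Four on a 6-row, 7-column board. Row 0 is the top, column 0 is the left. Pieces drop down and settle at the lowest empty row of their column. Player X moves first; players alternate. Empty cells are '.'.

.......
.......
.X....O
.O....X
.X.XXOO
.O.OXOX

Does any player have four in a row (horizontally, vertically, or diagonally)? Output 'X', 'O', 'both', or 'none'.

none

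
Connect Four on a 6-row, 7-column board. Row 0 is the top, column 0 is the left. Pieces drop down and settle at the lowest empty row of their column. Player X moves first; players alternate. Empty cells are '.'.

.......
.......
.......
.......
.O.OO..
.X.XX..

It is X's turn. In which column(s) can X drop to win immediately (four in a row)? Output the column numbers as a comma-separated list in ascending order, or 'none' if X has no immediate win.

Answer: 2

Derivation:
col 0: drop X → no win
col 1: drop X → no win
col 2: drop X → WIN!
col 3: drop X → no win
col 4: drop X → no win
col 5: drop X → no win
col 6: drop X → no win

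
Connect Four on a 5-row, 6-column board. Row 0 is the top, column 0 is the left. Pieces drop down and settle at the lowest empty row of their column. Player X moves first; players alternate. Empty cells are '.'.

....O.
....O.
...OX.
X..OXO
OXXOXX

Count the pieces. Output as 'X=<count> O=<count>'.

X=7 O=7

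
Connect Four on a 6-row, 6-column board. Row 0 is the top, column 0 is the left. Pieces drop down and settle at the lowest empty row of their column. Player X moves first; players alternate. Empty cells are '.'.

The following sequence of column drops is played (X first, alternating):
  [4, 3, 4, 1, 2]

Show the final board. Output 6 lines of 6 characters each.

Answer: ......
......
......
......
....X.
.OXOX.

Derivation:
Move 1: X drops in col 4, lands at row 5
Move 2: O drops in col 3, lands at row 5
Move 3: X drops in col 4, lands at row 4
Move 4: O drops in col 1, lands at row 5
Move 5: X drops in col 2, lands at row 5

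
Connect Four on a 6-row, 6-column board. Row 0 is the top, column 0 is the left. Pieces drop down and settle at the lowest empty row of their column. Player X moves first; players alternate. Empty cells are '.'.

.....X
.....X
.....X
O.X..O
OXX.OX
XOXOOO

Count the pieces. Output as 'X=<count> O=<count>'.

X=9 O=8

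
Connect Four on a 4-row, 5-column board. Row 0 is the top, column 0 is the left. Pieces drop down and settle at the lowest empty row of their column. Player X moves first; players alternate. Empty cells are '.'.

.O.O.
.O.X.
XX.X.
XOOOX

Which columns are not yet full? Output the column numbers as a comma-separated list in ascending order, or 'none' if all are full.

col 0: top cell = '.' → open
col 1: top cell = 'O' → FULL
col 2: top cell = '.' → open
col 3: top cell = 'O' → FULL
col 4: top cell = '.' → open

Answer: 0,2,4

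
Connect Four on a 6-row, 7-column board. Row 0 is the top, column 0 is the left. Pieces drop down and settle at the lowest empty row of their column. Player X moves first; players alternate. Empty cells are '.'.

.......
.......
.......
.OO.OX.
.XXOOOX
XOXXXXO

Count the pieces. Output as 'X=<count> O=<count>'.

X=9 O=8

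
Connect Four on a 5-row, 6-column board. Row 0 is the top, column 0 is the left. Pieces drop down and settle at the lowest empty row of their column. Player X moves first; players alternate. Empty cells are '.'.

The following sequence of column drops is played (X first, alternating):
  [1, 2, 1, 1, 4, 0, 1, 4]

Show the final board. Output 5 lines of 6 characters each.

Move 1: X drops in col 1, lands at row 4
Move 2: O drops in col 2, lands at row 4
Move 3: X drops in col 1, lands at row 3
Move 4: O drops in col 1, lands at row 2
Move 5: X drops in col 4, lands at row 4
Move 6: O drops in col 0, lands at row 4
Move 7: X drops in col 1, lands at row 1
Move 8: O drops in col 4, lands at row 3

Answer: ......
.X....
.O....
.X..O.
OXO.X.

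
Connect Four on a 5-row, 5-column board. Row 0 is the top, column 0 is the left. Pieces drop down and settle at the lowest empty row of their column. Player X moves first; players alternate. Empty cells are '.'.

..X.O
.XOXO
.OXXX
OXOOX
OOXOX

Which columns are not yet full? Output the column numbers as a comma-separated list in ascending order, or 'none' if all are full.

Answer: 0,1,3

Derivation:
col 0: top cell = '.' → open
col 1: top cell = '.' → open
col 2: top cell = 'X' → FULL
col 3: top cell = '.' → open
col 4: top cell = 'O' → FULL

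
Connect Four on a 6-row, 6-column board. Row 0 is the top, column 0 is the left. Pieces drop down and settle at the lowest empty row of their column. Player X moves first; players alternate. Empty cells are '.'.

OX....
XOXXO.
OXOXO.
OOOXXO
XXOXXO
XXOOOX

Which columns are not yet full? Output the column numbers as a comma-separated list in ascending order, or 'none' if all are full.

col 0: top cell = 'O' → FULL
col 1: top cell = 'X' → FULL
col 2: top cell = '.' → open
col 3: top cell = '.' → open
col 4: top cell = '.' → open
col 5: top cell = '.' → open

Answer: 2,3,4,5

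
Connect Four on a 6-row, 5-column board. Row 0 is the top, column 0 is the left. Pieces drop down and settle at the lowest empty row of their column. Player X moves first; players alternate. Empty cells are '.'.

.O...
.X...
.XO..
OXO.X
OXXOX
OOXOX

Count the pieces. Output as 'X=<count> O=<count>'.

X=9 O=9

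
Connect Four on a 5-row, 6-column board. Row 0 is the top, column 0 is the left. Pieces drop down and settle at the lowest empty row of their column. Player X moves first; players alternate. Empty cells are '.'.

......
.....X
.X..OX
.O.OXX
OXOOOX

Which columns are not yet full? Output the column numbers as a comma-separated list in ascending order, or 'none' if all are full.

Answer: 0,1,2,3,4,5

Derivation:
col 0: top cell = '.' → open
col 1: top cell = '.' → open
col 2: top cell = '.' → open
col 3: top cell = '.' → open
col 4: top cell = '.' → open
col 5: top cell = '.' → open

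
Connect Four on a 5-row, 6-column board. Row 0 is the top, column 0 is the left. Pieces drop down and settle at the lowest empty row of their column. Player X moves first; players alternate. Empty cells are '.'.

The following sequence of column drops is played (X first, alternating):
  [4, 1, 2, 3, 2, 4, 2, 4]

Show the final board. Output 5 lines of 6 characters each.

Move 1: X drops in col 4, lands at row 4
Move 2: O drops in col 1, lands at row 4
Move 3: X drops in col 2, lands at row 4
Move 4: O drops in col 3, lands at row 4
Move 5: X drops in col 2, lands at row 3
Move 6: O drops in col 4, lands at row 3
Move 7: X drops in col 2, lands at row 2
Move 8: O drops in col 4, lands at row 2

Answer: ......
......
..X.O.
..X.O.
.OXOX.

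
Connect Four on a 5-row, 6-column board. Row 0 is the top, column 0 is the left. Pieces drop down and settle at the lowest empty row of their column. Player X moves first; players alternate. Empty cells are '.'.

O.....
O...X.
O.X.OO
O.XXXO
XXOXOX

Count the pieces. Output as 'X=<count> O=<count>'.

X=9 O=9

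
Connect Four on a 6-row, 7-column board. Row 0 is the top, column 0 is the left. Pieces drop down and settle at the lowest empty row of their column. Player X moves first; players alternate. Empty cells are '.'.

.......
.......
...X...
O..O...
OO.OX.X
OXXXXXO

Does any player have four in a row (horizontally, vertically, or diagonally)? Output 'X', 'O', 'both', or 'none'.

X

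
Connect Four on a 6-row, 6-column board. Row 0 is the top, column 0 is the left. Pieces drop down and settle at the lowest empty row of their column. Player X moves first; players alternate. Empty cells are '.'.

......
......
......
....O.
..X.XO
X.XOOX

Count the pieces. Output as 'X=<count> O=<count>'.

X=5 O=4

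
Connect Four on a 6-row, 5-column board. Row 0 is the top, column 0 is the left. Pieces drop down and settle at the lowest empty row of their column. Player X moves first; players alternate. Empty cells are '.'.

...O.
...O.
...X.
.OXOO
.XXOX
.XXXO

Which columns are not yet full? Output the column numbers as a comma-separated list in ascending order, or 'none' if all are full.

Answer: 0,1,2,4

Derivation:
col 0: top cell = '.' → open
col 1: top cell = '.' → open
col 2: top cell = '.' → open
col 3: top cell = 'O' → FULL
col 4: top cell = '.' → open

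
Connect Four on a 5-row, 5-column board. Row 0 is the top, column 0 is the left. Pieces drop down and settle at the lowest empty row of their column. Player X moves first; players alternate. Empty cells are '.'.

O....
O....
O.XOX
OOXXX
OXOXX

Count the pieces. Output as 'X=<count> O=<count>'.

X=8 O=8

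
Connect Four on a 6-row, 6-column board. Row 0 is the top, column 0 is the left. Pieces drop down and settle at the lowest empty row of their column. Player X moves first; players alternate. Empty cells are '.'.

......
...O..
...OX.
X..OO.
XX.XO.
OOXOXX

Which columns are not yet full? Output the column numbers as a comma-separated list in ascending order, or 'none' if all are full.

col 0: top cell = '.' → open
col 1: top cell = '.' → open
col 2: top cell = '.' → open
col 3: top cell = '.' → open
col 4: top cell = '.' → open
col 5: top cell = '.' → open

Answer: 0,1,2,3,4,5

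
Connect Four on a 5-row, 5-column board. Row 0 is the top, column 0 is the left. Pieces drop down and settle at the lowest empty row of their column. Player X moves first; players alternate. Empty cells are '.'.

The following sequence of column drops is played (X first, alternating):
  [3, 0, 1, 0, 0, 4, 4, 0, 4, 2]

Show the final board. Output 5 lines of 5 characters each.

Answer: .....
O....
X...X
O...X
OXOXO

Derivation:
Move 1: X drops in col 3, lands at row 4
Move 2: O drops in col 0, lands at row 4
Move 3: X drops in col 1, lands at row 4
Move 4: O drops in col 0, lands at row 3
Move 5: X drops in col 0, lands at row 2
Move 6: O drops in col 4, lands at row 4
Move 7: X drops in col 4, lands at row 3
Move 8: O drops in col 0, lands at row 1
Move 9: X drops in col 4, lands at row 2
Move 10: O drops in col 2, lands at row 4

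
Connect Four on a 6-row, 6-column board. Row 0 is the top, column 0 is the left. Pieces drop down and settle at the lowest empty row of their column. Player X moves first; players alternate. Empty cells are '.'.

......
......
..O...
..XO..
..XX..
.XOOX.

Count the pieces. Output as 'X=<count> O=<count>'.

X=5 O=4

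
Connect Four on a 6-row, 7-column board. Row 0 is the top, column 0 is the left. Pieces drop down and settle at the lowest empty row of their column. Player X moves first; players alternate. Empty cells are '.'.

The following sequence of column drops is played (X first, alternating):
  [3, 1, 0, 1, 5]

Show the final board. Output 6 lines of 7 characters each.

Answer: .......
.......
.......
.......
.O.....
XO.X.X.

Derivation:
Move 1: X drops in col 3, lands at row 5
Move 2: O drops in col 1, lands at row 5
Move 3: X drops in col 0, lands at row 5
Move 4: O drops in col 1, lands at row 4
Move 5: X drops in col 5, lands at row 5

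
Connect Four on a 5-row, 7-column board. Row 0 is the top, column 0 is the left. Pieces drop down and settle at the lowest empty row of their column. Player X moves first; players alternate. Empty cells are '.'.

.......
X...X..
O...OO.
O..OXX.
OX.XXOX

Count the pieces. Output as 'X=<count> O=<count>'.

X=8 O=7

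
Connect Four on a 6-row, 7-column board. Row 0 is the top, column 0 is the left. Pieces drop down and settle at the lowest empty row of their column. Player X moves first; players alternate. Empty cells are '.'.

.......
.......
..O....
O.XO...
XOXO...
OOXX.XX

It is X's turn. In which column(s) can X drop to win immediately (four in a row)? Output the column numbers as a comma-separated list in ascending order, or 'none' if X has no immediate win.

col 0: drop X → no win
col 1: drop X → no win
col 2: drop X → no win
col 3: drop X → no win
col 4: drop X → WIN!
col 5: drop X → no win
col 6: drop X → no win

Answer: 4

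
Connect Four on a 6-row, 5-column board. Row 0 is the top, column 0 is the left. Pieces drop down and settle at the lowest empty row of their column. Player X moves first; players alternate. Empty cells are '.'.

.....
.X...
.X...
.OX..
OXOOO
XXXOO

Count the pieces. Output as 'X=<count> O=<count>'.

X=7 O=7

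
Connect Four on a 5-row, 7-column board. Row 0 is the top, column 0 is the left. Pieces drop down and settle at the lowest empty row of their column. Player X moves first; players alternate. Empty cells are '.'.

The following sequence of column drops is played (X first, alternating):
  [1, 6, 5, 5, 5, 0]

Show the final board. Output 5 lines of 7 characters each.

Move 1: X drops in col 1, lands at row 4
Move 2: O drops in col 6, lands at row 4
Move 3: X drops in col 5, lands at row 4
Move 4: O drops in col 5, lands at row 3
Move 5: X drops in col 5, lands at row 2
Move 6: O drops in col 0, lands at row 4

Answer: .......
.......
.....X.
.....O.
OX...XO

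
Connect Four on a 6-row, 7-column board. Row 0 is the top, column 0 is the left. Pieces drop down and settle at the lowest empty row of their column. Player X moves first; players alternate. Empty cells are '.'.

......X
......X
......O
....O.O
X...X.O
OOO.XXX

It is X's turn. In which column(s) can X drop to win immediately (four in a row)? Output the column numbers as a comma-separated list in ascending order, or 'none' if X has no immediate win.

col 0: drop X → no win
col 1: drop X → no win
col 2: drop X → no win
col 3: drop X → WIN!
col 4: drop X → no win
col 5: drop X → no win

Answer: 3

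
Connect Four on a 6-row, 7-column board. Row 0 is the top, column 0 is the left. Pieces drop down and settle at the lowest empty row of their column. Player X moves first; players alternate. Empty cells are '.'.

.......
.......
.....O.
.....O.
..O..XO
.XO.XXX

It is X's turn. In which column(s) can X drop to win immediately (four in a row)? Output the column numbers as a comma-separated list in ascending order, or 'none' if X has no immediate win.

Answer: 3

Derivation:
col 0: drop X → no win
col 1: drop X → no win
col 2: drop X → no win
col 3: drop X → WIN!
col 4: drop X → no win
col 5: drop X → no win
col 6: drop X → no win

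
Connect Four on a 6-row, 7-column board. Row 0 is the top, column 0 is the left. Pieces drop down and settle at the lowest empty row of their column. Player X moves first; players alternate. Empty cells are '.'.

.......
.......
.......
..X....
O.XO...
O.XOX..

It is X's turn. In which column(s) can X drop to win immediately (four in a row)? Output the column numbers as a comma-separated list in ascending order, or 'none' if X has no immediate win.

Answer: 2

Derivation:
col 0: drop X → no win
col 1: drop X → no win
col 2: drop X → WIN!
col 3: drop X → no win
col 4: drop X → no win
col 5: drop X → no win
col 6: drop X → no win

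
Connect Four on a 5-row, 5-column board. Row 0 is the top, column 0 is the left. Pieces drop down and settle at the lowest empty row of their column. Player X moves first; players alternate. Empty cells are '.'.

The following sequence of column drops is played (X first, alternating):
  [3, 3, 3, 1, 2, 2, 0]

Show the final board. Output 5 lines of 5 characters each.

Move 1: X drops in col 3, lands at row 4
Move 2: O drops in col 3, lands at row 3
Move 3: X drops in col 3, lands at row 2
Move 4: O drops in col 1, lands at row 4
Move 5: X drops in col 2, lands at row 4
Move 6: O drops in col 2, lands at row 3
Move 7: X drops in col 0, lands at row 4

Answer: .....
.....
...X.
..OO.
XOXX.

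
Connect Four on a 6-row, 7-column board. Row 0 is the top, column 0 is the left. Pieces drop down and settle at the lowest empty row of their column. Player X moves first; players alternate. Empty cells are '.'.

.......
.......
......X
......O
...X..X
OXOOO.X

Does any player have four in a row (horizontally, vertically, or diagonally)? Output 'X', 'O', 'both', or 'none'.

none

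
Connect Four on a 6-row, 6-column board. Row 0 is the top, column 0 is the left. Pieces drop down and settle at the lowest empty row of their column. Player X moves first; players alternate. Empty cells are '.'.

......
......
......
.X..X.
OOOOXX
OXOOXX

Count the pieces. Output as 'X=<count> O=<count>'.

X=7 O=7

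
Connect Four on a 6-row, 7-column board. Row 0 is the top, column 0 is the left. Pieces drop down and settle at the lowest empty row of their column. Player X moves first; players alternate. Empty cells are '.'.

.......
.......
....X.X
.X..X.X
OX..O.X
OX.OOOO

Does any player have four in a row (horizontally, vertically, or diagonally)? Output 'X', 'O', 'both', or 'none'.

O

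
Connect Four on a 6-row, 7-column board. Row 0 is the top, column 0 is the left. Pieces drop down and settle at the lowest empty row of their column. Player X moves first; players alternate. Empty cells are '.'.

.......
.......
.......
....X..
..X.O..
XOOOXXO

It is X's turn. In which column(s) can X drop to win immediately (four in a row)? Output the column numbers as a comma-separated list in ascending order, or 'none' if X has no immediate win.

col 0: drop X → no win
col 1: drop X → no win
col 2: drop X → no win
col 3: drop X → no win
col 4: drop X → no win
col 5: drop X → no win
col 6: drop X → no win

Answer: none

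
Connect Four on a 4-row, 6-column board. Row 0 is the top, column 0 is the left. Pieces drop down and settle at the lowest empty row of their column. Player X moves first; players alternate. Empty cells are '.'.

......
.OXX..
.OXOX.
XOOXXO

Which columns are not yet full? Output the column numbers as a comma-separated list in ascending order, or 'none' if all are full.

Answer: 0,1,2,3,4,5

Derivation:
col 0: top cell = '.' → open
col 1: top cell = '.' → open
col 2: top cell = '.' → open
col 3: top cell = '.' → open
col 4: top cell = '.' → open
col 5: top cell = '.' → open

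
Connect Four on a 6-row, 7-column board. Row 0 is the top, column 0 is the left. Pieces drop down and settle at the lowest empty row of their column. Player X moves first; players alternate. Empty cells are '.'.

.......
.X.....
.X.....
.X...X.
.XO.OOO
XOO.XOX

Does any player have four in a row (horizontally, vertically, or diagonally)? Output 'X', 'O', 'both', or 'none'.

X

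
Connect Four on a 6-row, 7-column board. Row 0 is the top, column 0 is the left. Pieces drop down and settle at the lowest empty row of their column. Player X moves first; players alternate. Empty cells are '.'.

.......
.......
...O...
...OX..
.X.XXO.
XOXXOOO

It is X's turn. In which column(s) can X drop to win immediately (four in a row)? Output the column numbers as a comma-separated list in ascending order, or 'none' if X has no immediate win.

Answer: 2

Derivation:
col 0: drop X → no win
col 1: drop X → no win
col 2: drop X → WIN!
col 3: drop X → no win
col 4: drop X → no win
col 5: drop X → no win
col 6: drop X → no win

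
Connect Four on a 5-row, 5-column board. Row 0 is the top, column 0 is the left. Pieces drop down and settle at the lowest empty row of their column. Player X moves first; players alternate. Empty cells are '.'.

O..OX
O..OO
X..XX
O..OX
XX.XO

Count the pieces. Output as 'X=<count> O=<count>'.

X=8 O=8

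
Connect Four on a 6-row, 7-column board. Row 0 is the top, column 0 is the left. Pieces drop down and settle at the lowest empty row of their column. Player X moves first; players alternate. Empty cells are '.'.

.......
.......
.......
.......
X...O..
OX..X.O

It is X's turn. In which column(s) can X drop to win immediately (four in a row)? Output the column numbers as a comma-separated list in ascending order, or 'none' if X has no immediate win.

Answer: none

Derivation:
col 0: drop X → no win
col 1: drop X → no win
col 2: drop X → no win
col 3: drop X → no win
col 4: drop X → no win
col 5: drop X → no win
col 6: drop X → no win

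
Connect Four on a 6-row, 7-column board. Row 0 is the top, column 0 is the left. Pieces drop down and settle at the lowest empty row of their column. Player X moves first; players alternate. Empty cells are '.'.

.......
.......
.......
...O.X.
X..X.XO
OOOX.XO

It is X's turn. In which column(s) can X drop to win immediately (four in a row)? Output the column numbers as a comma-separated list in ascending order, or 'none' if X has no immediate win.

Answer: 5

Derivation:
col 0: drop X → no win
col 1: drop X → no win
col 2: drop X → no win
col 3: drop X → no win
col 4: drop X → no win
col 5: drop X → WIN!
col 6: drop X → no win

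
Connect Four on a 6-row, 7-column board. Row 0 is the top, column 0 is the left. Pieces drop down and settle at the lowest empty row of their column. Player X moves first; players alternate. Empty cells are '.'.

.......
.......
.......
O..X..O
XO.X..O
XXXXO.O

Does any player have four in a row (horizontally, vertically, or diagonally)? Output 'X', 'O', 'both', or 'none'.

X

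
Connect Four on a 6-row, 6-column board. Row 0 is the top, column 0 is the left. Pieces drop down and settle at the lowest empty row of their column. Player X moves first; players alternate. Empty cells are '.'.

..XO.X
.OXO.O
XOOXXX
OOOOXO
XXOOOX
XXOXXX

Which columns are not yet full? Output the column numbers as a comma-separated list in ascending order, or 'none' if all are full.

Answer: 0,1,4

Derivation:
col 0: top cell = '.' → open
col 1: top cell = '.' → open
col 2: top cell = 'X' → FULL
col 3: top cell = 'O' → FULL
col 4: top cell = '.' → open
col 5: top cell = 'X' → FULL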